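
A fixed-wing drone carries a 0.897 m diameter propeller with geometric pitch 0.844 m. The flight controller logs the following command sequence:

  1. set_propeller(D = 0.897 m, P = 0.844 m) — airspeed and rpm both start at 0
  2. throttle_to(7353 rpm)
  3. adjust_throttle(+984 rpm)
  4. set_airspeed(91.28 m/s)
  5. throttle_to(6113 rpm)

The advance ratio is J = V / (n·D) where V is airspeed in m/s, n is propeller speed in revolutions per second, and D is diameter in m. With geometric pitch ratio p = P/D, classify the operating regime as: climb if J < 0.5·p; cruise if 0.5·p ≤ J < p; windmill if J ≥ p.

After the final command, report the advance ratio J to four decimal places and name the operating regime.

set_propeller: D = 0.897 m, P = 0.844 m (p = P/D = 0.940914); state ← (V=0, rpm=0)
throttle_to(7353): rpm ← 7353
adjust_throttle(+984): rpm ← 7353 +984 = 8337
set_airspeed(91.28): V ← 91.28 m/s
throttle_to(6113): rpm ← 6113
final state: V = 91.28 m/s, rpm = 6113 → n = rpm/60 = 101.883333 rev/s
J = V / (n·D) = 91.28 / (101.883333 × 0.897) = 0.998803
regime bands: climb J<0.4705 | cruise [0.4705, 0.9409) | windmill J≥0.9409
J = 0.9988 → windmill

J = 0.9988, regime = windmill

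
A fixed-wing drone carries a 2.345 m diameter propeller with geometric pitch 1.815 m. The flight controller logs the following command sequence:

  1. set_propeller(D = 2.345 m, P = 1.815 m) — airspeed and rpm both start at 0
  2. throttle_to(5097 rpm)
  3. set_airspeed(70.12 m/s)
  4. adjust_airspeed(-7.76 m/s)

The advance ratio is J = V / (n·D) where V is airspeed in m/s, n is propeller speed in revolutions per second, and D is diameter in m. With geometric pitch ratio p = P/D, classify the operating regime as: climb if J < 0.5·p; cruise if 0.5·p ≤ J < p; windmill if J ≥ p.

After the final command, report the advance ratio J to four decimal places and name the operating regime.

set_propeller: D = 2.345 m, P = 1.815 m (p = P/D = 0.773987); state ← (V=0, rpm=0)
throttle_to(5097): rpm ← 5097
set_airspeed(70.12): V ← 70.12 m/s
adjust_airspeed(-7.76): V ← 70.12 -7.76 = 62.36 m/s
final state: V = 62.36 m/s, rpm = 5097 → n = rpm/60 = 84.950000 rev/s
J = V / (n·D) = 62.36 / (84.950000 × 2.345) = 0.313040
regime bands: climb J<0.3870 | cruise [0.3870, 0.7740) | windmill J≥0.7740
J = 0.3130 → climb

J = 0.3130, regime = climb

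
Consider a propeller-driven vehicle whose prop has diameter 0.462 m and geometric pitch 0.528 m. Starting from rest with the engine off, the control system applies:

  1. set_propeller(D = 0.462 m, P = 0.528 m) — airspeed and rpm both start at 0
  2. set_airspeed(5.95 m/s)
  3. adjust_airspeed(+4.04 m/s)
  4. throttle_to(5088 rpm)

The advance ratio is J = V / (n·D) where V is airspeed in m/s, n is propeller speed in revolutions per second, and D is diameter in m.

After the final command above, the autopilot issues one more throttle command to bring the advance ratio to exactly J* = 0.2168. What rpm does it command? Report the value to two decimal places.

rpm = 5984.33

set_propeller: D = 0.462 m, P = 0.528 m (p = P/D = 1.142857); state ← (V=0, rpm=0)
set_airspeed(5.95): V ← 5.95 m/s
adjust_airspeed(+4.04): V ← 5.95 +4.04 = 9.99 m/s
throttle_to(5088): rpm ← 5088
final state: V = 9.99 m/s, rpm = 5088 → n = rpm/60 = 84.800000 rev/s
target J* = 0.2168; solve J* = V/(n·D) for n: n = V/(J*·D) = 9.99/(0.2168 × 0.462) = 99.738822 rev/s
rpm = 60·n = 5984.329324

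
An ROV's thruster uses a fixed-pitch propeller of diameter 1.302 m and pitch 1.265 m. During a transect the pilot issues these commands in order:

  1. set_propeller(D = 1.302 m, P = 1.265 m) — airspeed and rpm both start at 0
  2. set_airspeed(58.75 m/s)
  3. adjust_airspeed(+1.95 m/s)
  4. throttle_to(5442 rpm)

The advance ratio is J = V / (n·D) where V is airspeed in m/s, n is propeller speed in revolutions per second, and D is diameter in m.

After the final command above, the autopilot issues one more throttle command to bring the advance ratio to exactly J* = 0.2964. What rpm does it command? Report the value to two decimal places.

rpm = 9437.37

set_propeller: D = 1.302 m, P = 1.265 m (p = P/D = 0.971582); state ← (V=0, rpm=0)
set_airspeed(58.75): V ← 58.75 m/s
adjust_airspeed(+1.95): V ← 58.75 +1.95 = 60.7 m/s
throttle_to(5442): rpm ← 5442
final state: V = 60.7 m/s, rpm = 5442 → n = rpm/60 = 90.700000 rev/s
target J* = 0.2964; solve J* = V/(n·D) for n: n = V/(J*·D) = 60.7/(0.2964 × 1.302) = 157.289419 rev/s
rpm = 60·n = 9437.365125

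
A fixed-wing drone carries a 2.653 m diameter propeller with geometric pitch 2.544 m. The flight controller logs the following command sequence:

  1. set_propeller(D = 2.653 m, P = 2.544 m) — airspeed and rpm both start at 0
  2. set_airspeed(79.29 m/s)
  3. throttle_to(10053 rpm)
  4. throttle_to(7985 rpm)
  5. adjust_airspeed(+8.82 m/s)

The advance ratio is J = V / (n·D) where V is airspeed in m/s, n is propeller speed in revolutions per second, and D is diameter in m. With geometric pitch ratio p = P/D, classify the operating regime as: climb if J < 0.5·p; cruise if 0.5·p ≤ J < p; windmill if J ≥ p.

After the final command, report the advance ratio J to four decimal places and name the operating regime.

set_propeller: D = 2.653 m, P = 2.544 m (p = P/D = 0.958914); state ← (V=0, rpm=0)
set_airspeed(79.29): V ← 79.29 m/s
throttle_to(10053): rpm ← 10053
throttle_to(7985): rpm ← 7985
adjust_airspeed(+8.82): V ← 79.29 +8.82 = 88.11 m/s
final state: V = 88.11 m/s, rpm = 7985 → n = rpm/60 = 133.083333 rev/s
J = V / (n·D) = 88.11 / (133.083333 × 2.653) = 0.249554
regime bands: climb J<0.4795 | cruise [0.4795, 0.9589) | windmill J≥0.9589
J = 0.2496 → climb

J = 0.2496, regime = climb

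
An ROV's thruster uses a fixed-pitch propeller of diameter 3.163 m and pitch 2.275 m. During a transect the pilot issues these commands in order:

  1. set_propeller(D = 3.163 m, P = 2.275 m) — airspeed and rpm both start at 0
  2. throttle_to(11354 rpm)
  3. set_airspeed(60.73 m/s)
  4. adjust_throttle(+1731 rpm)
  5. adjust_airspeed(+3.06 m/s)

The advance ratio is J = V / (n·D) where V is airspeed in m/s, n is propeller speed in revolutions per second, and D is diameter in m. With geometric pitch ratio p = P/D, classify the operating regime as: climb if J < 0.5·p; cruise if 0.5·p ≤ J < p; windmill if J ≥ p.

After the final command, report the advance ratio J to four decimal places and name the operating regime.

set_propeller: D = 3.163 m, P = 2.275 m (p = P/D = 0.719254); state ← (V=0, rpm=0)
throttle_to(11354): rpm ← 11354
set_airspeed(60.73): V ← 60.73 m/s
adjust_throttle(+1731): rpm ← 11354 +1731 = 13085
adjust_airspeed(+3.06): V ← 60.73 +3.06 = 63.79 m/s
final state: V = 63.79 m/s, rpm = 13085 → n = rpm/60 = 218.083333 rev/s
J = V / (n·D) = 63.79 / (218.083333 × 3.163) = 0.092476
regime bands: climb J<0.3596 | cruise [0.3596, 0.7193) | windmill J≥0.7193
J = 0.0925 → climb

J = 0.0925, regime = climb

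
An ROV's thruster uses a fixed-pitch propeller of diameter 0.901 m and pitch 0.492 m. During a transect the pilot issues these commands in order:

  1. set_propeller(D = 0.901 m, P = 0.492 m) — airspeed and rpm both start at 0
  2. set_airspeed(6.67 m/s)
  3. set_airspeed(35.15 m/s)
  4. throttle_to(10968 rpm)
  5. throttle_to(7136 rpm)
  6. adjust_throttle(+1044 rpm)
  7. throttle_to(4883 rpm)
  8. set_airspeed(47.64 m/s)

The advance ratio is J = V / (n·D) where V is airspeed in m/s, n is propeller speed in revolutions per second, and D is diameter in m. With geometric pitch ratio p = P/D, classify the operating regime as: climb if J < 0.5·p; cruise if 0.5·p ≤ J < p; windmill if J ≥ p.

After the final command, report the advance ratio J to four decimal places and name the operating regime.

set_propeller: D = 0.901 m, P = 0.492 m (p = P/D = 0.546060); state ← (V=0, rpm=0)
set_airspeed(6.67): V ← 6.67 m/s
set_airspeed(35.15): V ← 35.15 m/s
throttle_to(10968): rpm ← 10968
throttle_to(7136): rpm ← 7136
adjust_throttle(+1044): rpm ← 7136 +1044 = 8180
throttle_to(4883): rpm ← 4883
set_airspeed(47.64): V ← 47.64 m/s
final state: V = 47.64 m/s, rpm = 4883 → n = rpm/60 = 81.383333 rev/s
J = V / (n·D) = 47.64 / (81.383333 × 0.901) = 0.649698
regime bands: climb J<0.2730 | cruise [0.2730, 0.5461) | windmill J≥0.5461
J = 0.6497 → windmill

J = 0.6497, regime = windmill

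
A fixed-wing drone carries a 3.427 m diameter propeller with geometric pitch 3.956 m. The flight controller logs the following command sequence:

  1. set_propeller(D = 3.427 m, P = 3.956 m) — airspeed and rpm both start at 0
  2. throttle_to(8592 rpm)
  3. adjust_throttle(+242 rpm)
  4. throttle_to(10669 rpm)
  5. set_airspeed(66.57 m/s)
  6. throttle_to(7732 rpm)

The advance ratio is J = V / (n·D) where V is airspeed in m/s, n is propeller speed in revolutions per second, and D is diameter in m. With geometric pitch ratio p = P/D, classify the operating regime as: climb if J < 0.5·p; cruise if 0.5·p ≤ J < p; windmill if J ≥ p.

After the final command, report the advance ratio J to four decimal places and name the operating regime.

J = 0.1507, regime = climb

set_propeller: D = 3.427 m, P = 3.956 m (p = P/D = 1.154362); state ← (V=0, rpm=0)
throttle_to(8592): rpm ← 8592
adjust_throttle(+242): rpm ← 8592 +242 = 8834
throttle_to(10669): rpm ← 10669
set_airspeed(66.57): V ← 66.57 m/s
throttle_to(7732): rpm ← 7732
final state: V = 66.57 m/s, rpm = 7732 → n = rpm/60 = 128.866667 rev/s
J = V / (n·D) = 66.57 / (128.866667 × 3.427) = 0.150738
regime bands: climb J<0.5772 | cruise [0.5772, 1.1544) | windmill J≥1.1544
J = 0.1507 → climb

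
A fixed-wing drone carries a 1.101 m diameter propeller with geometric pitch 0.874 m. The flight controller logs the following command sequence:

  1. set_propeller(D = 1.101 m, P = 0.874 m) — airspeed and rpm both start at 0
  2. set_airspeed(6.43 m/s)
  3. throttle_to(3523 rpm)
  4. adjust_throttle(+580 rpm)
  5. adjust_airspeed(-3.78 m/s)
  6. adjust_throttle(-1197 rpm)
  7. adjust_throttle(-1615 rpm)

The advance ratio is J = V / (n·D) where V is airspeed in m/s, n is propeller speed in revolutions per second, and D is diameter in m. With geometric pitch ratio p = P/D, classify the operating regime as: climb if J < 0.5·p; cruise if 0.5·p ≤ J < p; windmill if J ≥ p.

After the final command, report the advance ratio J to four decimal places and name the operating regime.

J = 0.1119, regime = climb

set_propeller: D = 1.101 m, P = 0.874 m (p = P/D = 0.793824); state ← (V=0, rpm=0)
set_airspeed(6.43): V ← 6.43 m/s
throttle_to(3523): rpm ← 3523
adjust_throttle(+580): rpm ← 3523 +580 = 4103
adjust_airspeed(-3.78): V ← 6.43 -3.78 = 2.65 m/s
adjust_throttle(-1197): rpm ← 4103 -1197 = 2906
adjust_throttle(-1615): rpm ← 2906 -1615 = 1291
final state: V = 2.65 m/s, rpm = 1291 → n = rpm/60 = 21.516667 rev/s
J = V / (n·D) = 2.65 / (21.516667 × 1.101) = 0.111862
regime bands: climb J<0.3969 | cruise [0.3969, 0.7938) | windmill J≥0.7938
J = 0.1119 → climb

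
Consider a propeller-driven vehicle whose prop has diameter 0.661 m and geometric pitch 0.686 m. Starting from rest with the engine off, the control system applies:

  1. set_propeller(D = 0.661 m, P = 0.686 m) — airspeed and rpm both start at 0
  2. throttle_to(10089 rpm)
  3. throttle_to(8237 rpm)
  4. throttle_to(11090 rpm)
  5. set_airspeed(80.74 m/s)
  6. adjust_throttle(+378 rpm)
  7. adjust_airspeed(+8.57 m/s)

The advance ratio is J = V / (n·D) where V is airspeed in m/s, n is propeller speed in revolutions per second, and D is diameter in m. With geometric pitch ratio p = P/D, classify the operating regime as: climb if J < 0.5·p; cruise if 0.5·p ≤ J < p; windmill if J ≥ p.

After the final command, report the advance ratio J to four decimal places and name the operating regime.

J = 0.7069, regime = cruise

set_propeller: D = 0.661 m, P = 0.686 m (p = P/D = 1.037821); state ← (V=0, rpm=0)
throttle_to(10089): rpm ← 10089
throttle_to(8237): rpm ← 8237
throttle_to(11090): rpm ← 11090
set_airspeed(80.74): V ← 80.74 m/s
adjust_throttle(+378): rpm ← 11090 +378 = 11468
adjust_airspeed(+8.57): V ← 80.74 +8.57 = 89.31 m/s
final state: V = 89.31 m/s, rpm = 11468 → n = rpm/60 = 191.133333 rev/s
J = V / (n·D) = 89.31 / (191.133333 × 0.661) = 0.706907
regime bands: climb J<0.5189 | cruise [0.5189, 1.0378) | windmill J≥1.0378
J = 0.7069 → cruise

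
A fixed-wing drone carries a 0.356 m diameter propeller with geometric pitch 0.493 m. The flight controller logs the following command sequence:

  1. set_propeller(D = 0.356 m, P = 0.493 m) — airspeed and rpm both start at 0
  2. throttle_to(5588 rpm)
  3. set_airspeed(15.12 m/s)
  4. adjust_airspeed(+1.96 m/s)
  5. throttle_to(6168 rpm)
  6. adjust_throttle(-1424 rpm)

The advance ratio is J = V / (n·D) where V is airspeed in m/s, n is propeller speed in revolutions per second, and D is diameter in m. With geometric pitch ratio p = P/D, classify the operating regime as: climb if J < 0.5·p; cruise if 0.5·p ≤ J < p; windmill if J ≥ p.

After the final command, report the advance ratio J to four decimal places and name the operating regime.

J = 0.6068, regime = climb

set_propeller: D = 0.356 m, P = 0.493 m (p = P/D = 1.384831); state ← (V=0, rpm=0)
throttle_to(5588): rpm ← 5588
set_airspeed(15.12): V ← 15.12 m/s
adjust_airspeed(+1.96): V ← 15.12 +1.96 = 17.08 m/s
throttle_to(6168): rpm ← 6168
adjust_throttle(-1424): rpm ← 6168 -1424 = 4744
final state: V = 17.08 m/s, rpm = 4744 → n = rpm/60 = 79.066667 rev/s
J = V / (n·D) = 17.08 / (79.066667 × 0.356) = 0.606798
regime bands: climb J<0.6924 | cruise [0.6924, 1.3848) | windmill J≥1.3848
J = 0.6068 → climb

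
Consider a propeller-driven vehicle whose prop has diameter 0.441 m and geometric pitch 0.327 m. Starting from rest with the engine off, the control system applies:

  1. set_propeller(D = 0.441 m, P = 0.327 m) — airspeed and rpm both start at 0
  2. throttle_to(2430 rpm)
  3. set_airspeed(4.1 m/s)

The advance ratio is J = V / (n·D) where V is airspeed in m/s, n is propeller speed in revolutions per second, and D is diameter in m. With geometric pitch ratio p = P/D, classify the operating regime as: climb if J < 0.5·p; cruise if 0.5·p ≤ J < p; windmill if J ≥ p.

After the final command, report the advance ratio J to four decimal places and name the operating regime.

J = 0.2296, regime = climb

set_propeller: D = 0.441 m, P = 0.327 m (p = P/D = 0.741497); state ← (V=0, rpm=0)
throttle_to(2430): rpm ← 2430
set_airspeed(4.1): V ← 4.1 m/s
final state: V = 4.1 m/s, rpm = 2430 → n = rpm/60 = 40.500000 rev/s
J = V / (n·D) = 4.1 / (40.500000 × 0.441) = 0.229557
regime bands: climb J<0.3707 | cruise [0.3707, 0.7415) | windmill J≥0.7415
J = 0.2296 → climb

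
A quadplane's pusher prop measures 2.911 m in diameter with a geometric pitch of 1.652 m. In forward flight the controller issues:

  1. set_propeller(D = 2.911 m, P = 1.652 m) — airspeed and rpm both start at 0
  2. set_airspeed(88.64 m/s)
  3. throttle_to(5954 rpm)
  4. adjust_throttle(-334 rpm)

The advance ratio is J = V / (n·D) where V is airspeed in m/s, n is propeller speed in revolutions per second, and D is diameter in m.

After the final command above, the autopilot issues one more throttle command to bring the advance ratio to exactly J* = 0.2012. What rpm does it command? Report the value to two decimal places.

set_propeller: D = 2.911 m, P = 1.652 m (p = P/D = 0.567503); state ← (V=0, rpm=0)
set_airspeed(88.64): V ← 88.64 m/s
throttle_to(5954): rpm ← 5954
adjust_throttle(-334): rpm ← 5954 -334 = 5620
final state: V = 88.64 m/s, rpm = 5620 → n = rpm/60 = 93.666667 rev/s
target J* = 0.2012; solve J* = V/(n·D) for n: n = V/(J*·D) = 88.64/(0.2012 × 2.911) = 151.342034 rev/s
rpm = 60·n = 9080.522021

rpm = 9080.52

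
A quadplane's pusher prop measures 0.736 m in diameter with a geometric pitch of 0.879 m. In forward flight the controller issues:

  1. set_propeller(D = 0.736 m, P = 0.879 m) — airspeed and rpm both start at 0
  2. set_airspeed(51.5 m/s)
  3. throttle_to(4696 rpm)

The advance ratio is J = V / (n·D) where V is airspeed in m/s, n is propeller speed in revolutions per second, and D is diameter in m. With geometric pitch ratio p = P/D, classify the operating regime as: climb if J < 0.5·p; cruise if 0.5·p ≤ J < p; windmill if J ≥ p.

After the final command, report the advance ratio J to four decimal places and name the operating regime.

set_propeller: D = 0.736 m, P = 0.879 m (p = P/D = 1.194293); state ← (V=0, rpm=0)
set_airspeed(51.5): V ← 51.5 m/s
throttle_to(4696): rpm ← 4696
final state: V = 51.5 m/s, rpm = 4696 → n = rpm/60 = 78.266667 rev/s
J = V / (n·D) = 51.5 / (78.266667 × 0.736) = 0.894031
regime bands: climb J<0.5971 | cruise [0.5971, 1.1943) | windmill J≥1.1943
J = 0.8940 → cruise

J = 0.8940, regime = cruise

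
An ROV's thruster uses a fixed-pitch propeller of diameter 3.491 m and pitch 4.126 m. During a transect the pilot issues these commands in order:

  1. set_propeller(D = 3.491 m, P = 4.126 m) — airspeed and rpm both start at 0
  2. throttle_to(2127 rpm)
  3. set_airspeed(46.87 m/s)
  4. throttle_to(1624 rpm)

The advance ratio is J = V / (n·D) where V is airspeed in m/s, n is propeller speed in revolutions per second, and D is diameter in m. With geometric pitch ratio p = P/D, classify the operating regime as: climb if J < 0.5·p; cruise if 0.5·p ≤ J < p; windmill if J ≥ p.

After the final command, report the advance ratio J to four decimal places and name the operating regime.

set_propeller: D = 3.491 m, P = 4.126 m (p = P/D = 1.181896); state ← (V=0, rpm=0)
throttle_to(2127): rpm ← 2127
set_airspeed(46.87): V ← 46.87 m/s
throttle_to(1624): rpm ← 1624
final state: V = 46.87 m/s, rpm = 1624 → n = rpm/60 = 27.066667 rev/s
J = V / (n·D) = 46.87 / (27.066667 × 3.491) = 0.496033
regime bands: climb J<0.5909 | cruise [0.5909, 1.1819) | windmill J≥1.1819
J = 0.4960 → climb

J = 0.4960, regime = climb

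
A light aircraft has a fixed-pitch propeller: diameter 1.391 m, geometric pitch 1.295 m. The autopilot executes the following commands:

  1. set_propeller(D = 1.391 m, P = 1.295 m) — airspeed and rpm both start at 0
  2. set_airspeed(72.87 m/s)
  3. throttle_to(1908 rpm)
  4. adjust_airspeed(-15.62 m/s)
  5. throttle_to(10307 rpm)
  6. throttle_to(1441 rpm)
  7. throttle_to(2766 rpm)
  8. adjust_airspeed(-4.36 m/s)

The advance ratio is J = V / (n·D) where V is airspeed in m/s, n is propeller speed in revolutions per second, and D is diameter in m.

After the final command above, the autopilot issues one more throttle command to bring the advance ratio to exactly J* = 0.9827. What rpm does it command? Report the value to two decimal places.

rpm = 2321.54

set_propeller: D = 1.391 m, P = 1.295 m (p = P/D = 0.930985); state ← (V=0, rpm=0)
set_airspeed(72.87): V ← 72.87 m/s
throttle_to(1908): rpm ← 1908
adjust_airspeed(-15.62): V ← 72.87 -15.62 = 57.25 m/s
throttle_to(10307): rpm ← 10307
throttle_to(1441): rpm ← 1441
throttle_to(2766): rpm ← 2766
adjust_airspeed(-4.36): V ← 57.25 -4.36 = 52.89 m/s
final state: V = 52.89 m/s, rpm = 2766 → n = rpm/60 = 46.100000 rev/s
target J* = 0.9827; solve J* = V/(n·D) for n: n = V/(J*·D) = 52.89/(0.9827 × 1.391) = 38.692383 rev/s
rpm = 60·n = 2321.542996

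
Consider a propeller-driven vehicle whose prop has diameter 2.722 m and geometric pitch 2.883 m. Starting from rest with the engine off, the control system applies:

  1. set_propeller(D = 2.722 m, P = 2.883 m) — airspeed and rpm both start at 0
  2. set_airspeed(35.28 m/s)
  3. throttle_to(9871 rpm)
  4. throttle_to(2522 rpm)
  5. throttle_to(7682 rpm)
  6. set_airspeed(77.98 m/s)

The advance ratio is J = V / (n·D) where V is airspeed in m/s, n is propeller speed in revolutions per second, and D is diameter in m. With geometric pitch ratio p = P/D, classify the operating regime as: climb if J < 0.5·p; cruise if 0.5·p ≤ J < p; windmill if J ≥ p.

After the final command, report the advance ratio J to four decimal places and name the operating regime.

set_propeller: D = 2.722 m, P = 2.883 m (p = P/D = 1.059148); state ← (V=0, rpm=0)
set_airspeed(35.28): V ← 35.28 m/s
throttle_to(9871): rpm ← 9871
throttle_to(2522): rpm ← 2522
throttle_to(7682): rpm ← 7682
set_airspeed(77.98): V ← 77.98 m/s
final state: V = 77.98 m/s, rpm = 7682 → n = rpm/60 = 128.033333 rev/s
J = V / (n·D) = 77.98 / (128.033333 × 2.722) = 0.223755
regime bands: climb J<0.5296 | cruise [0.5296, 1.0591) | windmill J≥1.0591
J = 0.2238 → climb

J = 0.2238, regime = climb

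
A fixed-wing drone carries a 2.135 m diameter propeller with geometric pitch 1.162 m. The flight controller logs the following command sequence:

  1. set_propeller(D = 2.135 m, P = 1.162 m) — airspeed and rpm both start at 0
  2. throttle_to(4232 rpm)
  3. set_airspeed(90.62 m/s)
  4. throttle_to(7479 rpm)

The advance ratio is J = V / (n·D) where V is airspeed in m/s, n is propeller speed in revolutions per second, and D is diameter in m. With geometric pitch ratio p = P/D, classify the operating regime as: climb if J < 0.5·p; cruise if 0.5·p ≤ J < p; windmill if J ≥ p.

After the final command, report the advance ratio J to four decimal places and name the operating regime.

J = 0.3405, regime = cruise

set_propeller: D = 2.135 m, P = 1.162 m (p = P/D = 0.544262); state ← (V=0, rpm=0)
throttle_to(4232): rpm ← 4232
set_airspeed(90.62): V ← 90.62 m/s
throttle_to(7479): rpm ← 7479
final state: V = 90.62 m/s, rpm = 7479 → n = rpm/60 = 124.650000 rev/s
J = V / (n·D) = 90.62 / (124.650000 × 2.135) = 0.340513
regime bands: climb J<0.2721 | cruise [0.2721, 0.5443) | windmill J≥0.5443
J = 0.3405 → cruise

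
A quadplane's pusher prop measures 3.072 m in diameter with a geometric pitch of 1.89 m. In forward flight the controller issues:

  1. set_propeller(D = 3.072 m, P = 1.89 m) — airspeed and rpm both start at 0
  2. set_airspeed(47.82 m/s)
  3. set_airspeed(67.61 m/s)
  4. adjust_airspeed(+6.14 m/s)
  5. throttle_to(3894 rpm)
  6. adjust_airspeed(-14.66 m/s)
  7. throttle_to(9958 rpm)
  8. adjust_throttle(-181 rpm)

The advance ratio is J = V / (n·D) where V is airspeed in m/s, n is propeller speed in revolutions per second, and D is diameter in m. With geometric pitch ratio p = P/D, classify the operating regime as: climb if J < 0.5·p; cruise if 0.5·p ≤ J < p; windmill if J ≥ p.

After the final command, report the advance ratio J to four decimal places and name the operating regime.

set_propeller: D = 3.072 m, P = 1.89 m (p = P/D = 0.615234); state ← (V=0, rpm=0)
set_airspeed(47.82): V ← 47.82 m/s
set_airspeed(67.61): V ← 67.61 m/s
adjust_airspeed(+6.14): V ← 67.61 +6.14 = 73.75 m/s
throttle_to(3894): rpm ← 3894
adjust_airspeed(-14.66): V ← 73.75 -14.66 = 59.09 m/s
throttle_to(9958): rpm ← 9958
adjust_throttle(-181): rpm ← 9958 -181 = 9777
final state: V = 59.09 m/s, rpm = 9777 → n = rpm/60 = 162.950000 rev/s
J = V / (n·D) = 59.09 / (162.950000 × 3.072) = 0.118043
regime bands: climb J<0.3076 | cruise [0.3076, 0.6152) | windmill J≥0.6152
J = 0.1180 → climb

J = 0.1180, regime = climb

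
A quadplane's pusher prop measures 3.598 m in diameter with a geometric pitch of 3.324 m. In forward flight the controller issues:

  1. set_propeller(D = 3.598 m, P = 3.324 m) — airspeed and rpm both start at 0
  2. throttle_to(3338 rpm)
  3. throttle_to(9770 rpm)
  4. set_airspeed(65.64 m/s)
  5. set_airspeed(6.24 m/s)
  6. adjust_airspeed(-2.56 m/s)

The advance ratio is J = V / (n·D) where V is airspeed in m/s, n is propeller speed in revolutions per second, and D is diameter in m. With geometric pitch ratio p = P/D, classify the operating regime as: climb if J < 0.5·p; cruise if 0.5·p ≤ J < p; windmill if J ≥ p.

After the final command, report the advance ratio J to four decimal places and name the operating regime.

set_propeller: D = 3.598 m, P = 3.324 m (p = P/D = 0.923847); state ← (V=0, rpm=0)
throttle_to(3338): rpm ← 3338
throttle_to(9770): rpm ← 9770
set_airspeed(65.64): V ← 65.64 m/s
set_airspeed(6.24): V ← 6.24 m/s
adjust_airspeed(-2.56): V ← 6.24 -2.56 = 3.68 m/s
final state: V = 3.68 m/s, rpm = 9770 → n = rpm/60 = 162.833333 rev/s
J = V / (n·D) = 3.68 / (162.833333 × 3.598) = 0.006281
regime bands: climb J<0.4619 | cruise [0.4619, 0.9238) | windmill J≥0.9238
J = 0.0063 → climb

J = 0.0063, regime = climb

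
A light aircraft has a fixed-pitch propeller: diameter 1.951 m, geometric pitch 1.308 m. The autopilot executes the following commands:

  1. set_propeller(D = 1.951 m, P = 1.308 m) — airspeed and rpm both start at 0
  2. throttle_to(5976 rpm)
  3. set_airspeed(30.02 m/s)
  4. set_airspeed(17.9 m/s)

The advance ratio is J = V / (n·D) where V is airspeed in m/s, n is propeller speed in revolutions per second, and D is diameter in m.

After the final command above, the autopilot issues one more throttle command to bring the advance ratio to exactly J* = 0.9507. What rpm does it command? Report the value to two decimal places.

rpm = 579.03

set_propeller: D = 1.951 m, P = 1.308 m (p = P/D = 0.670425); state ← (V=0, rpm=0)
throttle_to(5976): rpm ← 5976
set_airspeed(30.02): V ← 30.02 m/s
set_airspeed(17.9): V ← 17.9 m/s
final state: V = 17.9 m/s, rpm = 5976 → n = rpm/60 = 99.600000 rev/s
target J* = 0.9507; solve J* = V/(n·D) for n: n = V/(J*·D) = 17.9/(0.9507 × 1.951) = 9.650554 rev/s
rpm = 60·n = 579.033270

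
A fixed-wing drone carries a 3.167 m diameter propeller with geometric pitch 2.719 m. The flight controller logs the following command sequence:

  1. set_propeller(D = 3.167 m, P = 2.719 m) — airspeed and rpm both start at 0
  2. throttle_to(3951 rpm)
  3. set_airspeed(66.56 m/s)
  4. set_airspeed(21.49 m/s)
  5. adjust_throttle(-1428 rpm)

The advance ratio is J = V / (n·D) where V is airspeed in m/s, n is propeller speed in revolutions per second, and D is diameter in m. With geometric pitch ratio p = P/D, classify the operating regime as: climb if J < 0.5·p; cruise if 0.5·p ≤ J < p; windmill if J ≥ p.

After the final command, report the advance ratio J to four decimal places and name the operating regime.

J = 0.1614, regime = climb

set_propeller: D = 3.167 m, P = 2.719 m (p = P/D = 0.858541); state ← (V=0, rpm=0)
throttle_to(3951): rpm ← 3951
set_airspeed(66.56): V ← 66.56 m/s
set_airspeed(21.49): V ← 21.49 m/s
adjust_throttle(-1428): rpm ← 3951 -1428 = 2523
final state: V = 21.49 m/s, rpm = 2523 → n = rpm/60 = 42.050000 rev/s
J = V / (n·D) = 21.49 / (42.050000 × 3.167) = 0.161370
regime bands: climb J<0.4293 | cruise [0.4293, 0.8585) | windmill J≥0.8585
J = 0.1614 → climb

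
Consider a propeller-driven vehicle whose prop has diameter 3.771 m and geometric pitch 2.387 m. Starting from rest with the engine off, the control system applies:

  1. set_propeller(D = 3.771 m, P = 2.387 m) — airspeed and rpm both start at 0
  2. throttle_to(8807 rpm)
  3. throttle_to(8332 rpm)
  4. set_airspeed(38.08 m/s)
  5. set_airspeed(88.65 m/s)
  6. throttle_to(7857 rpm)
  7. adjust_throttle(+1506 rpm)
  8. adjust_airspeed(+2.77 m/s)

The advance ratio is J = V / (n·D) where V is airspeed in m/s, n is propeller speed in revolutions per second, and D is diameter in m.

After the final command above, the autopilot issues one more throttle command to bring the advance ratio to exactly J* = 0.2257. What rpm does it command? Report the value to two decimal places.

set_propeller: D = 3.771 m, P = 2.387 m (p = P/D = 0.632989); state ← (V=0, rpm=0)
throttle_to(8807): rpm ← 8807
throttle_to(8332): rpm ← 8332
set_airspeed(38.08): V ← 38.08 m/s
set_airspeed(88.65): V ← 88.65 m/s
throttle_to(7857): rpm ← 7857
adjust_throttle(+1506): rpm ← 7857 +1506 = 9363
adjust_airspeed(+2.77): V ← 88.65 +2.77 = 91.42 m/s
final state: V = 91.42 m/s, rpm = 9363 → n = rpm/60 = 156.050000 rev/s
target J* = 0.2257; solve J* = V/(n·D) for n: n = V/(J*·D) = 91.42/(0.2257 × 3.771) = 107.412080 rev/s
rpm = 60·n = 6444.724783

rpm = 6444.72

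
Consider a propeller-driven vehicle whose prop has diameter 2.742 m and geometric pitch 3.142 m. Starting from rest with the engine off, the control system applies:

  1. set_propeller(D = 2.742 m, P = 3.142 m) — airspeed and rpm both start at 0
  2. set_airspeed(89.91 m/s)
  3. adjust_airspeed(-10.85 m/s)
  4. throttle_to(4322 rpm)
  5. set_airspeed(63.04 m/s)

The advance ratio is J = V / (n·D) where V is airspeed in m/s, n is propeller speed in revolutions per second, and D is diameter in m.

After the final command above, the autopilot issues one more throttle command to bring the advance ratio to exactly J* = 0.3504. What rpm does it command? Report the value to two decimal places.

rpm = 3936.73

set_propeller: D = 2.742 m, P = 3.142 m (p = P/D = 1.145879); state ← (V=0, rpm=0)
set_airspeed(89.91): V ← 89.91 m/s
adjust_airspeed(-10.85): V ← 89.91 -10.85 = 79.06 m/s
throttle_to(4322): rpm ← 4322
set_airspeed(63.04): V ← 63.04 m/s
final state: V = 63.04 m/s, rpm = 4322 → n = rpm/60 = 72.033333 rev/s
target J* = 0.3504; solve J* = V/(n·D) for n: n = V/(J*·D) = 63.04/(0.3504 × 2.742) = 65.612209 rev/s
rpm = 60·n = 3936.732512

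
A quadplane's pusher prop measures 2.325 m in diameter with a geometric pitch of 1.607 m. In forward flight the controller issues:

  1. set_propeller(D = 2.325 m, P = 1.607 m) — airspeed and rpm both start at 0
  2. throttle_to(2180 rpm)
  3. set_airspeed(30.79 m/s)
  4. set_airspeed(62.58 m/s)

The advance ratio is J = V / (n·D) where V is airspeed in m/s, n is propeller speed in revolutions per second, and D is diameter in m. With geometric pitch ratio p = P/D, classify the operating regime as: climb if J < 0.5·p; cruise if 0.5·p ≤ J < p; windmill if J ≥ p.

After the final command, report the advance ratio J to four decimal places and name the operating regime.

J = 0.7408, regime = windmill

set_propeller: D = 2.325 m, P = 1.607 m (p = P/D = 0.691183); state ← (V=0, rpm=0)
throttle_to(2180): rpm ← 2180
set_airspeed(30.79): V ← 30.79 m/s
set_airspeed(62.58): V ← 62.58 m/s
final state: V = 62.58 m/s, rpm = 2180 → n = rpm/60 = 36.333333 rev/s
J = V / (n·D) = 62.58 / (36.333333 × 2.325) = 0.740811
regime bands: climb J<0.3456 | cruise [0.3456, 0.6912) | windmill J≥0.6912
J = 0.7408 → windmill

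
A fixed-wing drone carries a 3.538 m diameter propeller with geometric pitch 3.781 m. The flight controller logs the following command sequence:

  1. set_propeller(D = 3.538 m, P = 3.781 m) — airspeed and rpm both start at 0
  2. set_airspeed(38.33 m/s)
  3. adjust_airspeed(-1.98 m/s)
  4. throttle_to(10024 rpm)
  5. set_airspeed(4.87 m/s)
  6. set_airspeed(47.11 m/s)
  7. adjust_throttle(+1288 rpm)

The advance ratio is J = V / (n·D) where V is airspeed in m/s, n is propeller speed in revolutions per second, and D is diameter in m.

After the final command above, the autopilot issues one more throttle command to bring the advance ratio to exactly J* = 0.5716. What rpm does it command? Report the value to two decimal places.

set_propeller: D = 3.538 m, P = 3.781 m (p = P/D = 1.068683); state ← (V=0, rpm=0)
set_airspeed(38.33): V ← 38.33 m/s
adjust_airspeed(-1.98): V ← 38.33 -1.98 = 36.35 m/s
throttle_to(10024): rpm ← 10024
set_airspeed(4.87): V ← 4.87 m/s
set_airspeed(47.11): V ← 47.11 m/s
adjust_throttle(+1288): rpm ← 10024 +1288 = 11312
final state: V = 47.11 m/s, rpm = 11312 → n = rpm/60 = 188.533333 rev/s
target J* = 0.5716; solve J* = V/(n·D) for n: n = V/(J*·D) = 47.11/(0.5716 × 3.538) = 23.295018 rev/s
rpm = 60·n = 1397.701097

rpm = 1397.70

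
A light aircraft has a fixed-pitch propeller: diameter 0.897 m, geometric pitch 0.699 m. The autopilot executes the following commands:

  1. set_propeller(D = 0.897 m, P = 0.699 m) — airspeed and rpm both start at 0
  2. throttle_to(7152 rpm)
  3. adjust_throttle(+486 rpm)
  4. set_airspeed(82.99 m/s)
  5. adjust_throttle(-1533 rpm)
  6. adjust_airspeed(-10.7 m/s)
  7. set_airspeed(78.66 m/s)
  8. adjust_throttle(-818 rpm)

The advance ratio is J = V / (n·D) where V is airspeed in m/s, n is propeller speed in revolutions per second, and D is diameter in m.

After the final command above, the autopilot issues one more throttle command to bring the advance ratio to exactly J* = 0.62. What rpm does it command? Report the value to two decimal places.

set_propeller: D = 0.897 m, P = 0.699 m (p = P/D = 0.779264); state ← (V=0, rpm=0)
throttle_to(7152): rpm ← 7152
adjust_throttle(+486): rpm ← 7152 +486 = 7638
set_airspeed(82.99): V ← 82.99 m/s
adjust_throttle(-1533): rpm ← 7638 -1533 = 6105
adjust_airspeed(-10.7): V ← 82.99 -10.7 = 72.29 m/s
set_airspeed(78.66): V ← 78.66 m/s
adjust_throttle(-818): rpm ← 6105 -818 = 5287
final state: V = 78.66 m/s, rpm = 5287 → n = rpm/60 = 88.116667 rev/s
target J* = 0.62; solve J* = V/(n·D) for n: n = V/(J*·D) = 78.66/(0.62 × 0.897) = 141.439206 rev/s
rpm = 60·n = 8486.352357

rpm = 8486.35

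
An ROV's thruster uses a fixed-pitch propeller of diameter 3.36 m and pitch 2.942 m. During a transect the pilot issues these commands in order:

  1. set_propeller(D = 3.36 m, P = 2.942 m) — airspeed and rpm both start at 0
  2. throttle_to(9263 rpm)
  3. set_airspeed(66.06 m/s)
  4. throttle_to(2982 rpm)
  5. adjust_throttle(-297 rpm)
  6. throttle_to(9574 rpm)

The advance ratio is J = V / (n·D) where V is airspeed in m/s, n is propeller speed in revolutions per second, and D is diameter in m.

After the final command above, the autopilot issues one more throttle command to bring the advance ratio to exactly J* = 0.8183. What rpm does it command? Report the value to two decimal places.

set_propeller: D = 3.36 m, P = 2.942 m (p = P/D = 0.875595); state ← (V=0, rpm=0)
throttle_to(9263): rpm ← 9263
set_airspeed(66.06): V ← 66.06 m/s
throttle_to(2982): rpm ← 2982
adjust_throttle(-297): rpm ← 2982 -297 = 2685
throttle_to(9574): rpm ← 9574
final state: V = 66.06 m/s, rpm = 9574 → n = rpm/60 = 159.566667 rev/s
target J* = 0.8183; solve J* = V/(n·D) for n: n = V/(J*·D) = 66.06/(0.8183 × 3.36) = 24.026291 rev/s
rpm = 60·n = 1441.577486

rpm = 1441.58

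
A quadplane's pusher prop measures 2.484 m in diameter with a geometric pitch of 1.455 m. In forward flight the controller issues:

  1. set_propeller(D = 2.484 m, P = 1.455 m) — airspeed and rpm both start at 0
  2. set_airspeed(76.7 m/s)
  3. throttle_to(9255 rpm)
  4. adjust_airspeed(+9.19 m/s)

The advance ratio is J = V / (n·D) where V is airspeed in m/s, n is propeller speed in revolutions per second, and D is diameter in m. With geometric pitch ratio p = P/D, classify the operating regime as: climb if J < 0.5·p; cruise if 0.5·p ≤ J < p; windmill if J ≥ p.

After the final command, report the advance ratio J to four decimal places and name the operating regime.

set_propeller: D = 2.484 m, P = 1.455 m (p = P/D = 0.585749); state ← (V=0, rpm=0)
set_airspeed(76.7): V ← 76.7 m/s
throttle_to(9255): rpm ← 9255
adjust_airspeed(+9.19): V ← 76.7 +9.19 = 85.89 m/s
final state: V = 85.89 m/s, rpm = 9255 → n = rpm/60 = 154.250000 rev/s
J = V / (n·D) = 85.89 / (154.250000 × 2.484) = 0.224164
regime bands: climb J<0.2929 | cruise [0.2929, 0.5857) | windmill J≥0.5857
J = 0.2242 → climb

J = 0.2242, regime = climb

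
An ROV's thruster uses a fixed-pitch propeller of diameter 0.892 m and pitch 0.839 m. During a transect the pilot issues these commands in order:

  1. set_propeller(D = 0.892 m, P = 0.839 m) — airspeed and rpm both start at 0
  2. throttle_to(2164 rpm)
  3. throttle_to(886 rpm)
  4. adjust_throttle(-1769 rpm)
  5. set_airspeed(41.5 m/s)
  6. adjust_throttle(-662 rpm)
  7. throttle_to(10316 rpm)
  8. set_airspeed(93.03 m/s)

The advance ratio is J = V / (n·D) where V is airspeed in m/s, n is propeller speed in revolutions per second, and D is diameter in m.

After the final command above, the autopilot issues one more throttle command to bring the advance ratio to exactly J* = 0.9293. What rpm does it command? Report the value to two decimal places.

rpm = 6733.70

set_propeller: D = 0.892 m, P = 0.839 m (p = P/D = 0.940583); state ← (V=0, rpm=0)
throttle_to(2164): rpm ← 2164
throttle_to(886): rpm ← 886
adjust_throttle(-1769): rpm ← 886 -1769 = -883
set_airspeed(41.5): V ← 41.5 m/s
adjust_throttle(-662): rpm ← -883 -662 = -1545
throttle_to(10316): rpm ← 10316
set_airspeed(93.03): V ← 93.03 m/s
final state: V = 93.03 m/s, rpm = 10316 → n = rpm/60 = 171.933333 rev/s
target J* = 0.9293; solve J* = V/(n·D) for n: n = V/(J*·D) = 93.03/(0.9293 × 0.892) = 112.228260 rev/s
rpm = 60·n = 6733.695597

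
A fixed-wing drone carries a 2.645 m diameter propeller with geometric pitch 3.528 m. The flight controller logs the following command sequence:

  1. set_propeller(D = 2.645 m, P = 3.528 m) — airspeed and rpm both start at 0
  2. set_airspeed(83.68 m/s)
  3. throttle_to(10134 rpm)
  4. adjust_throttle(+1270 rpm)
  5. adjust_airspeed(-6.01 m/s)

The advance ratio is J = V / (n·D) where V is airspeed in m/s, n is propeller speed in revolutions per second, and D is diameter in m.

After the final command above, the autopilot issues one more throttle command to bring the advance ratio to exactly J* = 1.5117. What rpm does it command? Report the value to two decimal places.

rpm = 1165.50

set_propeller: D = 2.645 m, P = 3.528 m (p = P/D = 1.333837); state ← (V=0, rpm=0)
set_airspeed(83.68): V ← 83.68 m/s
throttle_to(10134): rpm ← 10134
adjust_throttle(+1270): rpm ← 10134 +1270 = 11404
adjust_airspeed(-6.01): V ← 83.68 -6.01 = 77.67 m/s
final state: V = 77.67 m/s, rpm = 11404 → n = rpm/60 = 190.066667 rev/s
target J* = 1.5117; solve J* = V/(n·D) for n: n = V/(J*·D) = 77.67/(1.5117 × 2.645) = 19.425044 rev/s
rpm = 60·n = 1165.502652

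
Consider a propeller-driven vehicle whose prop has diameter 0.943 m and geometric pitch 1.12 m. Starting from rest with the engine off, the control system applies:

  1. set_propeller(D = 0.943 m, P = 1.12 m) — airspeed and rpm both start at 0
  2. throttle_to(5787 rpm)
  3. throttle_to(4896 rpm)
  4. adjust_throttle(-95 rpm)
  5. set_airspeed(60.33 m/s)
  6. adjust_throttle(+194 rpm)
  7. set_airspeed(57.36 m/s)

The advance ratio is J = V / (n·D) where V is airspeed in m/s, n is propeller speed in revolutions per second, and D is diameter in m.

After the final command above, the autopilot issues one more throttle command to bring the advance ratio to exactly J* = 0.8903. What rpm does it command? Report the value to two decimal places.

set_propeller: D = 0.943 m, P = 1.12 m (p = P/D = 1.187699); state ← (V=0, rpm=0)
throttle_to(5787): rpm ← 5787
throttle_to(4896): rpm ← 4896
adjust_throttle(-95): rpm ← 4896 -95 = 4801
set_airspeed(60.33): V ← 60.33 m/s
adjust_throttle(+194): rpm ← 4801 +194 = 4995
set_airspeed(57.36): V ← 57.36 m/s
final state: V = 57.36 m/s, rpm = 4995 → n = rpm/60 = 83.250000 rev/s
target J* = 0.8903; solve J* = V/(n·D) for n: n = V/(J*·D) = 57.36/(0.8903 × 0.943) = 68.322080 rev/s
rpm = 60·n = 4099.324772

rpm = 4099.32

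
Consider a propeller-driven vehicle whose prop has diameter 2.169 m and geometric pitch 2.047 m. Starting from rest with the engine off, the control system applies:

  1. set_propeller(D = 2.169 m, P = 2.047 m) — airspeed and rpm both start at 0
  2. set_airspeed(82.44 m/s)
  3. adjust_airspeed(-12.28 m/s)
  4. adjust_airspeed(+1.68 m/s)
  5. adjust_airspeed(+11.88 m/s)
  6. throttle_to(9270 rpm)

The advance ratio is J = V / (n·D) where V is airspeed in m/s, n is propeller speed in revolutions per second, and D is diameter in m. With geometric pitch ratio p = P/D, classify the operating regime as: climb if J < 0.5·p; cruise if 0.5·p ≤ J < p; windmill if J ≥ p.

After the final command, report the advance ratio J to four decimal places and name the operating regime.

J = 0.2498, regime = climb

set_propeller: D = 2.169 m, P = 2.047 m (p = P/D = 0.943753); state ← (V=0, rpm=0)
set_airspeed(82.44): V ← 82.44 m/s
adjust_airspeed(-12.28): V ← 82.44 -12.28 = 70.16 m/s
adjust_airspeed(+1.68): V ← 70.16 +1.68 = 71.84 m/s
adjust_airspeed(+11.88): V ← 71.84 +11.88 = 83.72 m/s
throttle_to(9270): rpm ← 9270
final state: V = 83.72 m/s, rpm = 9270 → n = rpm/60 = 154.500000 rev/s
J = V / (n·D) = 83.72 / (154.500000 × 2.169) = 0.249828
regime bands: climb J<0.4719 | cruise [0.4719, 0.9438) | windmill J≥0.9438
J = 0.2498 → climb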